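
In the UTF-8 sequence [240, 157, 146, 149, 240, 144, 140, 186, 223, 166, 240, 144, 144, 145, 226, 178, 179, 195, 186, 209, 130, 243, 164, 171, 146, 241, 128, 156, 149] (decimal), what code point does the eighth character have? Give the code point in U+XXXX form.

U+E4AD2

Offset 0: leading byte 0xF0 = 11110000 → 4-byte char #1 = F0 9D 92 95.
Offset 4: leading byte 0xF0 = 11110000 → 4-byte char #2 = F0 90 8C BA.
Offset 8: leading byte 0xDF = 11011111 → 2-byte char #3 = DF A6.
Offset 10: leading byte 0xF0 = 11110000 → 4-byte char #4 = F0 90 90 91.
Offset 14: leading byte 0xE2 = 11100010 → 3-byte char #5 = E2 B2 B3.
Offset 17: leading byte 0xC3 = 11000011 → 2-byte char #6 = C3 BA.
Offset 19: leading byte 0xD1 = 11010001 → 2-byte char #7 = D1 82.
Offset 21: leading byte 0xF3 = 11110011 → 4-byte char #8 = F3 A4 AB 92.
Leading byte 0xF3 = 11110011 matches 11110xxx → 4-byte sequence.
Byte 1: 0xF3 = 11110011, payload 011 (3 bits).
Byte 2: 0xA4 = 10100100 (10xxxxxx ✓), payload 100100.
Byte 3: 0xAB = 10101011 (10xxxxxx ✓), payload 101011.
Byte 4: 0x92 = 10010010 (10xxxxxx ✓), payload 010010.
Concatenate: 011100100101011010010 = 0xE4AD2 (21 bits → U+E4AD2).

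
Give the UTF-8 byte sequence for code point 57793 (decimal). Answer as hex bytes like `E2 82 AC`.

EE 87 81

U+E1C1 = 0xE1C1 = 57793 decimal. In range U+0800–U+FFFF → 3-byte form: 1110xxxx 10xxxxxx 10xxxxxx.
Binary (16 bits): 1110000111000001.
Split 4+6+6: 1110 | 000111 | 000001.
Byte 1: 11101110 = 0xEE.
Byte 2: 10000111 = 0x87.
Byte 3: 10000001 = 0x81.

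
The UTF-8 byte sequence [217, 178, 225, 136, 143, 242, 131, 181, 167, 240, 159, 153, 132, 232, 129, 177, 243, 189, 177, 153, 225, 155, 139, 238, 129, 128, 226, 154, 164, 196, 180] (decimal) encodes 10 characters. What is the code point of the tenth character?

Offset 0: leading byte 0xD9 = 11011001 → 2-byte char #1 = D9 B2.
Offset 2: leading byte 0xE1 = 11100001 → 3-byte char #2 = E1 88 8F.
Offset 5: leading byte 0xF2 = 11110010 → 4-byte char #3 = F2 83 B5 A7.
Offset 9: leading byte 0xF0 = 11110000 → 4-byte char #4 = F0 9F 99 84.
Offset 13: leading byte 0xE8 = 11101000 → 3-byte char #5 = E8 81 B1.
Offset 16: leading byte 0xF3 = 11110011 → 4-byte char #6 = F3 BD B1 99.
Offset 20: leading byte 0xE1 = 11100001 → 3-byte char #7 = E1 9B 8B.
Offset 23: leading byte 0xEE = 11101110 → 3-byte char #8 = EE 81 80.
Offset 26: leading byte 0xE2 = 11100010 → 3-byte char #9 = E2 9A A4.
Offset 29: leading byte 0xC4 = 11000100 → 2-byte char #10 = C4 B4.
Leading byte 0xC4 = 11000100 matches 110xxxxx → 2-byte sequence.
Byte 1: 0xC4 = 11000100, payload 00100 (5 bits).
Byte 2: 0xB4 = 10110100 (10xxxxxx ✓), payload 110100.
Concatenate: 00100110100 = 0x134 (11 bits → U+0134).

U+0134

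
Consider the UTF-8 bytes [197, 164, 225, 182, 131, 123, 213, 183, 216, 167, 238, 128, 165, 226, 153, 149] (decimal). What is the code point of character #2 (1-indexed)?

Offset 0: leading byte 0xC5 = 11000101 → 2-byte char #1 = C5 A4.
Offset 2: leading byte 0xE1 = 11100001 → 3-byte char #2 = E1 B6 83.
Leading byte 0xE1 = 11100001 matches 1110xxxx → 3-byte sequence.
Byte 1: 0xE1 = 11100001, payload 0001 (4 bits).
Byte 2: 0xB6 = 10110110 (10xxxxxx ✓), payload 110110.
Byte 3: 0x83 = 10000011 (10xxxxxx ✓), payload 000011.
Concatenate: 0001110110000011 = 0x1D83 (16 bits → U+1D83).

U+1D83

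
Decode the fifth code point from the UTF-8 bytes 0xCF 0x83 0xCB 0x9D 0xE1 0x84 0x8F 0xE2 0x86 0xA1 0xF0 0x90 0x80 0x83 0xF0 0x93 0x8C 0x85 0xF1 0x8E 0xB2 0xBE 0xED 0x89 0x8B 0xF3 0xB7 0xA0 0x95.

U+10003

Offset 0: leading byte 0xCF = 11001111 → 2-byte char #1 = CF 83.
Offset 2: leading byte 0xCB = 11001011 → 2-byte char #2 = CB 9D.
Offset 4: leading byte 0xE1 = 11100001 → 3-byte char #3 = E1 84 8F.
Offset 7: leading byte 0xE2 = 11100010 → 3-byte char #4 = E2 86 A1.
Offset 10: leading byte 0xF0 = 11110000 → 4-byte char #5 = F0 90 80 83.
Leading byte 0xF0 = 11110000 matches 11110xxx → 4-byte sequence.
Byte 1: 0xF0 = 11110000, payload 000 (3 bits).
Byte 2: 0x90 = 10010000 (10xxxxxx ✓), payload 010000.
Byte 3: 0x80 = 10000000 (10xxxxxx ✓), payload 000000.
Byte 4: 0x83 = 10000011 (10xxxxxx ✓), payload 000011.
Concatenate: 000010000000000000011 = 0x10003 (21 bits → U+10003).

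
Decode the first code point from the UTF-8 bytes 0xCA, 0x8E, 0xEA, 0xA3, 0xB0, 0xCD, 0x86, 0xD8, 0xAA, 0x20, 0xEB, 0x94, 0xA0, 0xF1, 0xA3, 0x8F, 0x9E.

U+028E

Offset 0: leading byte 0xCA = 11001010 → 2-byte char #1 = CA 8E.
Leading byte 0xCA = 11001010 matches 110xxxxx → 2-byte sequence.
Byte 1: 0xCA = 11001010, payload 01010 (5 bits).
Byte 2: 0x8E = 10001110 (10xxxxxx ✓), payload 001110.
Concatenate: 01010001110 = 0x28E (11 bits → U+028E).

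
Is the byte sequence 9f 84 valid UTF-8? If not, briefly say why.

Byte 0x9F = 10011111 has the form 10xxxxxx — a continuation byte — but there is no preceding leading byte.

invalid (continuation byte with no leading byte)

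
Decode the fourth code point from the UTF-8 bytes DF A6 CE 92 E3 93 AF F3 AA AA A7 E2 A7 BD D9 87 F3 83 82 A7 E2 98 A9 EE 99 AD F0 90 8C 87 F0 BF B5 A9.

U+EAAA7

Offset 0: leading byte 0xDF = 11011111 → 2-byte char #1 = DF A6.
Offset 2: leading byte 0xCE = 11001110 → 2-byte char #2 = CE 92.
Offset 4: leading byte 0xE3 = 11100011 → 3-byte char #3 = E3 93 AF.
Offset 7: leading byte 0xF3 = 11110011 → 4-byte char #4 = F3 AA AA A7.
Leading byte 0xF3 = 11110011 matches 11110xxx → 4-byte sequence.
Byte 1: 0xF3 = 11110011, payload 011 (3 bits).
Byte 2: 0xAA = 10101010 (10xxxxxx ✓), payload 101010.
Byte 3: 0xAA = 10101010 (10xxxxxx ✓), payload 101010.
Byte 4: 0xA7 = 10100111 (10xxxxxx ✓), payload 100111.
Concatenate: 011101010101010100111 = 0xEAAA7 (21 bits → U+EAAA7).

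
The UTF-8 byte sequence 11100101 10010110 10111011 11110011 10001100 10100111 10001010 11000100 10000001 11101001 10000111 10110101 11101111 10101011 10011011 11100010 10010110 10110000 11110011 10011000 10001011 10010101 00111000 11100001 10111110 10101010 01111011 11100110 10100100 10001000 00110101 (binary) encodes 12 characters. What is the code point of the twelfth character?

U+0035

Offset 0: leading byte 0xE5 = 11100101 → 3-byte char #1 = E5 96 BB.
Offset 3: leading byte 0xF3 = 11110011 → 4-byte char #2 = F3 8C A7 8A.
Offset 7: leading byte 0xC4 = 11000100 → 2-byte char #3 = C4 81.
Offset 9: leading byte 0xE9 = 11101001 → 3-byte char #4 = E9 87 B5.
Offset 12: leading byte 0xEF = 11101111 → 3-byte char #5 = EF AB 9B.
Offset 15: leading byte 0xE2 = 11100010 → 3-byte char #6 = E2 96 B0.
Offset 18: leading byte 0xF3 = 11110011 → 4-byte char #7 = F3 98 8B 95.
Offset 22: leading byte 0x38 = 00111000 → 1-byte char #8 = 38.
Offset 23: leading byte 0xE1 = 11100001 → 3-byte char #9 = E1 BE AA.
Offset 26: leading byte 0x7B = 01111011 → 1-byte char #10 = 7B.
Offset 27: leading byte 0xE6 = 11100110 → 3-byte char #11 = E6 A4 88.
Offset 30: leading byte 0x35 = 00110101 → 1-byte char #12 = 35.
Leading byte 0x35 = 00110101 matches 0xxxxxxx → 1-byte sequence.
Byte 1: 0x35 = 00110101, payload 0110101 (7 bits).
Concatenate: 0110101 = 0x35 (7 bits → U+0035).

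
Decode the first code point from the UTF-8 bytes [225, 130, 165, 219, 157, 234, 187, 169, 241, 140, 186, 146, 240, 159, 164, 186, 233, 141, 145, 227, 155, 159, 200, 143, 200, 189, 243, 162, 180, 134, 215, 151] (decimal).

U+10A5

Offset 0: leading byte 0xE1 = 11100001 → 3-byte char #1 = E1 82 A5.
Leading byte 0xE1 = 11100001 matches 1110xxxx → 3-byte sequence.
Byte 1: 0xE1 = 11100001, payload 0001 (4 bits).
Byte 2: 0x82 = 10000010 (10xxxxxx ✓), payload 000010.
Byte 3: 0xA5 = 10100101 (10xxxxxx ✓), payload 100101.
Concatenate: 0001000010100101 = 0x10A5 (16 bits → U+10A5).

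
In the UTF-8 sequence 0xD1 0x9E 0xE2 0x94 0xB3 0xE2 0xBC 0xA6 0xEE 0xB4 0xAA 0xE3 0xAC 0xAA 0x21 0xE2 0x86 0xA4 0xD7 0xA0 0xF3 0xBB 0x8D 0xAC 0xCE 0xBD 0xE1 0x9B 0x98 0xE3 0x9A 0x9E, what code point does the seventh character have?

Offset 0: leading byte 0xD1 = 11010001 → 2-byte char #1 = D1 9E.
Offset 2: leading byte 0xE2 = 11100010 → 3-byte char #2 = E2 94 B3.
Offset 5: leading byte 0xE2 = 11100010 → 3-byte char #3 = E2 BC A6.
Offset 8: leading byte 0xEE = 11101110 → 3-byte char #4 = EE B4 AA.
Offset 11: leading byte 0xE3 = 11100011 → 3-byte char #5 = E3 AC AA.
Offset 14: leading byte 0x21 = 00100001 → 1-byte char #6 = 21.
Offset 15: leading byte 0xE2 = 11100010 → 3-byte char #7 = E2 86 A4.
Leading byte 0xE2 = 11100010 matches 1110xxxx → 3-byte sequence.
Byte 1: 0xE2 = 11100010, payload 0010 (4 bits).
Byte 2: 0x86 = 10000110 (10xxxxxx ✓), payload 000110.
Byte 3: 0xA4 = 10100100 (10xxxxxx ✓), payload 100100.
Concatenate: 0010000110100100 = 0x21A4 (16 bits → U+21A4).

U+21A4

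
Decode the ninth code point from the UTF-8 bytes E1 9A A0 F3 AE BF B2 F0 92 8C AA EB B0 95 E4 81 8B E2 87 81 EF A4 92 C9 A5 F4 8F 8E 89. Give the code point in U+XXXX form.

U+10F389

Offset 0: leading byte 0xE1 = 11100001 → 3-byte char #1 = E1 9A A0.
Offset 3: leading byte 0xF3 = 11110011 → 4-byte char #2 = F3 AE BF B2.
Offset 7: leading byte 0xF0 = 11110000 → 4-byte char #3 = F0 92 8C AA.
Offset 11: leading byte 0xEB = 11101011 → 3-byte char #4 = EB B0 95.
Offset 14: leading byte 0xE4 = 11100100 → 3-byte char #5 = E4 81 8B.
Offset 17: leading byte 0xE2 = 11100010 → 3-byte char #6 = E2 87 81.
Offset 20: leading byte 0xEF = 11101111 → 3-byte char #7 = EF A4 92.
Offset 23: leading byte 0xC9 = 11001001 → 2-byte char #8 = C9 A5.
Offset 25: leading byte 0xF4 = 11110100 → 4-byte char #9 = F4 8F 8E 89.
Leading byte 0xF4 = 11110100 matches 11110xxx → 4-byte sequence.
Byte 1: 0xF4 = 11110100, payload 100 (3 bits).
Byte 2: 0x8F = 10001111 (10xxxxxx ✓), payload 001111.
Byte 3: 0x8E = 10001110 (10xxxxxx ✓), payload 001110.
Byte 4: 0x89 = 10001001 (10xxxxxx ✓), payload 001001.
Concatenate: 100001111001110001001 = 0x10F389 (21 bits → U+10F389).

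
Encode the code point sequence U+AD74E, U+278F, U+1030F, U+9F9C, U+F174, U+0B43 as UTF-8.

F2 AD 9D 8E E2 9E 8F F0 90 8C 8F E9 BE 9C EF 85 B4 E0 AD 83

U+AD74E: 4-byte form → F2 AD 9D 8E.
U+278F: 3-byte form → E2 9E 8F.
U+1030F: 4-byte form → F0 90 8C 8F.
U+9F9C: 3-byte form → E9 BE 9C.
U+F174: 3-byte form → EF 85 B4.
U+0B43: 3-byte form → E0 AD 83.
Concatenated (20 bytes): F2 AD 9D 8E E2 9E 8F F0 90 8C 8F E9 BE 9C EF 85 B4 E0 AD 83.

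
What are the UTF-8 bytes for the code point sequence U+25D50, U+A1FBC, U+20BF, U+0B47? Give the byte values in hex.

F0 A5 B5 90 F2 A1 BE BC E2 82 BF E0 AD 87

U+25D50: 4-byte form → F0 A5 B5 90.
U+A1FBC: 4-byte form → F2 A1 BE BC.
U+20BF: 3-byte form → E2 82 BF.
U+0B47: 3-byte form → E0 AD 87.
Concatenated (14 bytes): F0 A5 B5 90 F2 A1 BE BC E2 82 BF E0 AD 87.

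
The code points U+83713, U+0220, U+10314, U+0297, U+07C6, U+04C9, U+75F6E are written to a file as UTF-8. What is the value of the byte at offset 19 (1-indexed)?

1-indexed offset 19 is 0-indexed offset 18.
U+83713 → 4-byte form F2 83 9C 93 at offsets 0–3.
U+0220 → 2-byte form C8 A0 at offsets 4–5.
U+10314 → 4-byte form F0 90 8C 94 at offsets 6–9.
U+0297 → 2-byte form CA 97 at offsets 10–11.
U+07C6 → 2-byte form DF 86 at offsets 12–13.
U+04C9 → 2-byte form D3 89 at offsets 14–15.
U+75F6E → 4-byte form F1 B5 BD AE at offsets 16–19.
Offset 18 falls in char 7's range; it's byte 3 of F1 B5 BD AE = 0xBD.

0xBD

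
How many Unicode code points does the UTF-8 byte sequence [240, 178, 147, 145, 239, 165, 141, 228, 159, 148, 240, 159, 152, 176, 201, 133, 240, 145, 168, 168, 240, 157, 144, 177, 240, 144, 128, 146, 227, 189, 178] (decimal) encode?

Byte at offset 0: 0xF0 = 11110000 → 4-byte char (#1). Advance 4.
Byte at offset 4: 0xEF = 11101111 → 3-byte char (#2). Advance 3.
Byte at offset 7: 0xE4 = 11100100 → 3-byte char (#3). Advance 3.
Byte at offset 10: 0xF0 = 11110000 → 4-byte char (#4). Advance 4.
Byte at offset 14: 0xC9 = 11001001 → 2-byte char (#5). Advance 2.
Byte at offset 16: 0xF0 = 11110000 → 4-byte char (#6). Advance 4.
Byte at offset 20: 0xF0 = 11110000 → 4-byte char (#7). Advance 4.
Byte at offset 24: 0xF0 = 11110000 → 4-byte char (#8). Advance 4.
Byte at offset 28: 0xE3 = 11100011 → 3-byte char (#9). Advance 3.
Reached end at offset 31 after 9 code points.

9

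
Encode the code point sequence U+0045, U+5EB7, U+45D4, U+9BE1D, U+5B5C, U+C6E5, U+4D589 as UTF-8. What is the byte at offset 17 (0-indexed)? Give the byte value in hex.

0xF1

U+0045 → 1-byte form 45 at offsets 0–0.
U+5EB7 → 3-byte form E5 BA B7 at offsets 1–3.
U+45D4 → 3-byte form E4 97 94 at offsets 4–6.
U+9BE1D → 4-byte form F2 9B B8 9D at offsets 7–10.
U+5B5C → 3-byte form E5 AD 9C at offsets 11–13.
U+C6E5 → 3-byte form EC 9B A5 at offsets 14–16.
U+4D589 → 4-byte form F1 8D 96 89 at offsets 17–20.
Offset 17 falls in char 7's range; it's byte 1 of F1 8D 96 89 = 0xF1.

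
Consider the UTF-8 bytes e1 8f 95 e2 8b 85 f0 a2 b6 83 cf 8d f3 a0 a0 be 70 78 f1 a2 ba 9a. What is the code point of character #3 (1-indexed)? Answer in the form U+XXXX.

U+22D83

Offset 0: leading byte 0xE1 = 11100001 → 3-byte char #1 = E1 8F 95.
Offset 3: leading byte 0xE2 = 11100010 → 3-byte char #2 = E2 8B 85.
Offset 6: leading byte 0xF0 = 11110000 → 4-byte char #3 = F0 A2 B6 83.
Leading byte 0xF0 = 11110000 matches 11110xxx → 4-byte sequence.
Byte 1: 0xF0 = 11110000, payload 000 (3 bits).
Byte 2: 0xA2 = 10100010 (10xxxxxx ✓), payload 100010.
Byte 3: 0xB6 = 10110110 (10xxxxxx ✓), payload 110110.
Byte 4: 0x83 = 10000011 (10xxxxxx ✓), payload 000011.
Concatenate: 000100010110110000011 = 0x22D83 (21 bits → U+22D83).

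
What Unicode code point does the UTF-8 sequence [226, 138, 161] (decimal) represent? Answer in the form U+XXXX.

Leading byte 0xE2 = 11100010 matches 1110xxxx → 3-byte sequence.
Byte 1: 0xE2 = 11100010, payload 0010 (4 bits).
Byte 2: 0x8A = 10001010 (10xxxxxx ✓), payload 001010.
Byte 3: 0xA1 = 10100001 (10xxxxxx ✓), payload 100001.
Concatenate: 0010001010100001 = 0x22A1 (16 bits → U+22A1).

U+22A1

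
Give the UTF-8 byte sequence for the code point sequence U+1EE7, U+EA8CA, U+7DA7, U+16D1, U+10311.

E1 BB A7 F3 AA A3 8A E7 B6 A7 E1 9B 91 F0 90 8C 91

U+1EE7: 3-byte form → E1 BB A7.
U+EA8CA: 4-byte form → F3 AA A3 8A.
U+7DA7: 3-byte form → E7 B6 A7.
U+16D1: 3-byte form → E1 9B 91.
U+10311: 4-byte form → F0 90 8C 91.
Concatenated (17 bytes): E1 BB A7 F3 AA A3 8A E7 B6 A7 E1 9B 91 F0 90 8C 91.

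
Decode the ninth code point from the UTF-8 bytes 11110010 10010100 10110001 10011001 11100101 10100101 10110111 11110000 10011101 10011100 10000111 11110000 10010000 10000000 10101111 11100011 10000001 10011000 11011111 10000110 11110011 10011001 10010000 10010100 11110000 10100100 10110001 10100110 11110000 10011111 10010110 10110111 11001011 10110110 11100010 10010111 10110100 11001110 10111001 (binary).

U+1F5B7

Offset 0: leading byte 0xF2 = 11110010 → 4-byte char #1 = F2 94 B1 99.
Offset 4: leading byte 0xE5 = 11100101 → 3-byte char #2 = E5 A5 B7.
Offset 7: leading byte 0xF0 = 11110000 → 4-byte char #3 = F0 9D 9C 87.
Offset 11: leading byte 0xF0 = 11110000 → 4-byte char #4 = F0 90 80 AF.
Offset 15: leading byte 0xE3 = 11100011 → 3-byte char #5 = E3 81 98.
Offset 18: leading byte 0xDF = 11011111 → 2-byte char #6 = DF 86.
Offset 20: leading byte 0xF3 = 11110011 → 4-byte char #7 = F3 99 90 94.
Offset 24: leading byte 0xF0 = 11110000 → 4-byte char #8 = F0 A4 B1 A6.
Offset 28: leading byte 0xF0 = 11110000 → 4-byte char #9 = F0 9F 96 B7.
Leading byte 0xF0 = 11110000 matches 11110xxx → 4-byte sequence.
Byte 1: 0xF0 = 11110000, payload 000 (3 bits).
Byte 2: 0x9F = 10011111 (10xxxxxx ✓), payload 011111.
Byte 3: 0x96 = 10010110 (10xxxxxx ✓), payload 010110.
Byte 4: 0xB7 = 10110111 (10xxxxxx ✓), payload 110111.
Concatenate: 000011111010110110111 = 0x1F5B7 (21 bits → U+1F5B7).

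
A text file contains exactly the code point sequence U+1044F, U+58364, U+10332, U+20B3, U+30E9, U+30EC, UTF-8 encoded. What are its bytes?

U+1044F: 4-byte form → F0 90 91 8F.
U+58364: 4-byte form → F1 98 8D A4.
U+10332: 4-byte form → F0 90 8C B2.
U+20B3: 3-byte form → E2 82 B3.
U+30E9: 3-byte form → E3 83 A9.
U+30EC: 3-byte form → E3 83 AC.
Concatenated (21 bytes): F0 90 91 8F F1 98 8D A4 F0 90 8C B2 E2 82 B3 E3 83 A9 E3 83 AC.

F0 90 91 8F F1 98 8D A4 F0 90 8C B2 E2 82 B3 E3 83 A9 E3 83 AC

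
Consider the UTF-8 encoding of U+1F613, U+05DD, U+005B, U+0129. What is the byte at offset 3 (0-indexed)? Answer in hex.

U+1F613 → 4-byte form F0 9F 98 93 at offsets 0–3.
Offset 3 falls in char 1's range; it's byte 4 of F0 9F 98 93 = 0x93.

0x93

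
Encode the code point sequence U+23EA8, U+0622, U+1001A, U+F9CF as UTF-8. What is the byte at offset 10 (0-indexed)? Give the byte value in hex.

0xEF

U+23EA8 → 4-byte form F0 A3 BA A8 at offsets 0–3.
U+0622 → 2-byte form D8 A2 at offsets 4–5.
U+1001A → 4-byte form F0 90 80 9A at offsets 6–9.
U+F9CF → 3-byte form EF A7 8F at offsets 10–12.
Offset 10 falls in char 4's range; it's byte 1 of EF A7 8F = 0xEF.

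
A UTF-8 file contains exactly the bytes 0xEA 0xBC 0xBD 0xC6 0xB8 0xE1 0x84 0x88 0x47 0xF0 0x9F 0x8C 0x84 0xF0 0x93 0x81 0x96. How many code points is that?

Byte at offset 0: 0xEA = 11101010 → 3-byte char (#1). Advance 3.
Byte at offset 3: 0xC6 = 11000110 → 2-byte char (#2). Advance 2.
Byte at offset 5: 0xE1 = 11100001 → 3-byte char (#3). Advance 3.
Byte at offset 8: 0x47 = 01000111 → 1-byte char (#4). Advance 1.
Byte at offset 9: 0xF0 = 11110000 → 4-byte char (#5). Advance 4.
Byte at offset 13: 0xF0 = 11110000 → 4-byte char (#6). Advance 4.
Reached end at offset 17 after 6 code points.

6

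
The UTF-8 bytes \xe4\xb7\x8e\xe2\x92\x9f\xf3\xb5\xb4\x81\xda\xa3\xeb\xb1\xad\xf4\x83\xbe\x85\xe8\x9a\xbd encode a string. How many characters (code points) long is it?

7

Byte at offset 0: 0xE4 = 11100100 → 3-byte char (#1). Advance 3.
Byte at offset 3: 0xE2 = 11100010 → 3-byte char (#2). Advance 3.
Byte at offset 6: 0xF3 = 11110011 → 4-byte char (#3). Advance 4.
Byte at offset 10: 0xDA = 11011010 → 2-byte char (#4). Advance 2.
Byte at offset 12: 0xEB = 11101011 → 3-byte char (#5). Advance 3.
Byte at offset 15: 0xF4 = 11110100 → 4-byte char (#6). Advance 4.
Byte at offset 19: 0xE8 = 11101000 → 3-byte char (#7). Advance 3.
Reached end at offset 22 after 7 code points.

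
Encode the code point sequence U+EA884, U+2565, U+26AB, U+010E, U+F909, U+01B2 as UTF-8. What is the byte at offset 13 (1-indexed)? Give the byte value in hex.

0xEF

1-indexed offset 13 is 0-indexed offset 12.
U+EA884 → 4-byte form F3 AA A2 84 at offsets 0–3.
U+2565 → 3-byte form E2 95 A5 at offsets 4–6.
U+26AB → 3-byte form E2 9A AB at offsets 7–9.
U+010E → 2-byte form C4 8E at offsets 10–11.
U+F909 → 3-byte form EF A4 89 at offsets 12–14.
Offset 12 falls in char 5's range; it's byte 1 of EF A4 89 = 0xEF.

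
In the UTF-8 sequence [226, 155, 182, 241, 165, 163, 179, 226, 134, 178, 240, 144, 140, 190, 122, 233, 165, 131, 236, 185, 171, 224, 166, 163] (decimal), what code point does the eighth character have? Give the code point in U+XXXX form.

U+09A3

Offset 0: leading byte 0xE2 = 11100010 → 3-byte char #1 = E2 9B B6.
Offset 3: leading byte 0xF1 = 11110001 → 4-byte char #2 = F1 A5 A3 B3.
Offset 7: leading byte 0xE2 = 11100010 → 3-byte char #3 = E2 86 B2.
Offset 10: leading byte 0xF0 = 11110000 → 4-byte char #4 = F0 90 8C BE.
Offset 14: leading byte 0x7A = 01111010 → 1-byte char #5 = 7A.
Offset 15: leading byte 0xE9 = 11101001 → 3-byte char #6 = E9 A5 83.
Offset 18: leading byte 0xEC = 11101100 → 3-byte char #7 = EC B9 AB.
Offset 21: leading byte 0xE0 = 11100000 → 3-byte char #8 = E0 A6 A3.
Leading byte 0xE0 = 11100000 matches 1110xxxx → 3-byte sequence.
Byte 1: 0xE0 = 11100000, payload 0000 (4 bits).
Byte 2: 0xA6 = 10100110 (10xxxxxx ✓), payload 100110.
Byte 3: 0xA3 = 10100011 (10xxxxxx ✓), payload 100011.
Concatenate: 0000100110100011 = 0x9A3 (16 bits → U+09A3).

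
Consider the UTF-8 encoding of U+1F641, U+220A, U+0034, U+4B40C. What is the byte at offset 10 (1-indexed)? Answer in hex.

0x8B

1-indexed offset 10 is 0-indexed offset 9.
U+1F641 → 4-byte form F0 9F 99 81 at offsets 0–3.
U+220A → 3-byte form E2 88 8A at offsets 4–6.
U+0034 → 1-byte form 34 at offsets 7–7.
U+4B40C → 4-byte form F1 8B 90 8C at offsets 8–11.
Offset 9 falls in char 4's range; it's byte 2 of F1 8B 90 8C = 0x8B.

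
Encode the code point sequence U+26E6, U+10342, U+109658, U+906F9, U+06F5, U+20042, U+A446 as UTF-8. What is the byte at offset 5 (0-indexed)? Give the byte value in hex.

0x8D

U+26E6 → 3-byte form E2 9B A6 at offsets 0–2.
U+10342 → 4-byte form F0 90 8D 82 at offsets 3–6.
Offset 5 falls in char 2's range; it's byte 3 of F0 90 8D 82 = 0x8D.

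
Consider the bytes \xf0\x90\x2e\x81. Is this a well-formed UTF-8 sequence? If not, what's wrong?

invalid (non-continuation byte where continuation expected)

Leading byte 0xF0 = 11110000 → 4-byte form.
Byte 3 is 0x2E = 00101110, which is not 10xxxxxx — expected a continuation byte.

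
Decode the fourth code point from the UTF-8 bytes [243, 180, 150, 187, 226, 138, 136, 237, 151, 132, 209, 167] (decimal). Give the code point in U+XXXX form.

U+0467

Offset 0: leading byte 0xF3 = 11110011 → 4-byte char #1 = F3 B4 96 BB.
Offset 4: leading byte 0xE2 = 11100010 → 3-byte char #2 = E2 8A 88.
Offset 7: leading byte 0xED = 11101101 → 3-byte char #3 = ED 97 84.
Offset 10: leading byte 0xD1 = 11010001 → 2-byte char #4 = D1 A7.
Leading byte 0xD1 = 11010001 matches 110xxxxx → 2-byte sequence.
Byte 1: 0xD1 = 11010001, payload 10001 (5 bits).
Byte 2: 0xA7 = 10100111 (10xxxxxx ✓), payload 100111.
Concatenate: 10001100111 = 0x467 (11 bits → U+0467).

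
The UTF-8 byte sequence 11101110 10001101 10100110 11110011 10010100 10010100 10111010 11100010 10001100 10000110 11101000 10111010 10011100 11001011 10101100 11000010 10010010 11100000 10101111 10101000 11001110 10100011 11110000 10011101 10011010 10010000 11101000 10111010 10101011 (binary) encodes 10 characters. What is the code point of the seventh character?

Offset 0: leading byte 0xEE = 11101110 → 3-byte char #1 = EE 8D A6.
Offset 3: leading byte 0xF3 = 11110011 → 4-byte char #2 = F3 94 94 BA.
Offset 7: leading byte 0xE2 = 11100010 → 3-byte char #3 = E2 8C 86.
Offset 10: leading byte 0xE8 = 11101000 → 3-byte char #4 = E8 BA 9C.
Offset 13: leading byte 0xCB = 11001011 → 2-byte char #5 = CB AC.
Offset 15: leading byte 0xC2 = 11000010 → 2-byte char #6 = C2 92.
Offset 17: leading byte 0xE0 = 11100000 → 3-byte char #7 = E0 AF A8.
Leading byte 0xE0 = 11100000 matches 1110xxxx → 3-byte sequence.
Byte 1: 0xE0 = 11100000, payload 0000 (4 bits).
Byte 2: 0xAF = 10101111 (10xxxxxx ✓), payload 101111.
Byte 3: 0xA8 = 10101000 (10xxxxxx ✓), payload 101000.
Concatenate: 0000101111101000 = 0xBE8 (16 bits → U+0BE8).

U+0BE8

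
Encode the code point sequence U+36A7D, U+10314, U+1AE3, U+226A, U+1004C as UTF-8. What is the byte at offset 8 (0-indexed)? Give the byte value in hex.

U+36A7D → 4-byte form F0 B6 A9 BD at offsets 0–3.
U+10314 → 4-byte form F0 90 8C 94 at offsets 4–7.
U+1AE3 → 3-byte form E1 AB A3 at offsets 8–10.
Offset 8 falls in char 3's range; it's byte 1 of E1 AB A3 = 0xE1.

0xE1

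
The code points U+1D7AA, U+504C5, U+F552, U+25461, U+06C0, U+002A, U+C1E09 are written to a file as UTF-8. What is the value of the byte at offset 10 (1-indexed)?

1-indexed offset 10 is 0-indexed offset 9.
U+1D7AA → 4-byte form F0 9D 9E AA at offsets 0–3.
U+504C5 → 4-byte form F1 90 93 85 at offsets 4–7.
U+F552 → 3-byte form EF 95 92 at offsets 8–10.
Offset 9 falls in char 3's range; it's byte 2 of EF 95 92 = 0x95.

0x95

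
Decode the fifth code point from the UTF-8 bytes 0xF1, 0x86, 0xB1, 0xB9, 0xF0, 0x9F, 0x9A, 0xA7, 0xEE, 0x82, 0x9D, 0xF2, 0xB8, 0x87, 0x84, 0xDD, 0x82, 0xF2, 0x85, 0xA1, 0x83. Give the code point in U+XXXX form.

U+0742

Offset 0: leading byte 0xF1 = 11110001 → 4-byte char #1 = F1 86 B1 B9.
Offset 4: leading byte 0xF0 = 11110000 → 4-byte char #2 = F0 9F 9A A7.
Offset 8: leading byte 0xEE = 11101110 → 3-byte char #3 = EE 82 9D.
Offset 11: leading byte 0xF2 = 11110010 → 4-byte char #4 = F2 B8 87 84.
Offset 15: leading byte 0xDD = 11011101 → 2-byte char #5 = DD 82.
Leading byte 0xDD = 11011101 matches 110xxxxx → 2-byte sequence.
Byte 1: 0xDD = 11011101, payload 11101 (5 bits).
Byte 2: 0x82 = 10000010 (10xxxxxx ✓), payload 000010.
Concatenate: 11101000010 = 0x742 (11 bits → U+0742).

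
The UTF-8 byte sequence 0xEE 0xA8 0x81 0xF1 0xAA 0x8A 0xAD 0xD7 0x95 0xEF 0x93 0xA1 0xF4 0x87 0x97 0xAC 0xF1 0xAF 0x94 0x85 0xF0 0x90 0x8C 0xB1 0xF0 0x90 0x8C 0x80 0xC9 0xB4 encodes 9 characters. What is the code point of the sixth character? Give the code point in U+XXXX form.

U+6F505

Offset 0: leading byte 0xEE = 11101110 → 3-byte char #1 = EE A8 81.
Offset 3: leading byte 0xF1 = 11110001 → 4-byte char #2 = F1 AA 8A AD.
Offset 7: leading byte 0xD7 = 11010111 → 2-byte char #3 = D7 95.
Offset 9: leading byte 0xEF = 11101111 → 3-byte char #4 = EF 93 A1.
Offset 12: leading byte 0xF4 = 11110100 → 4-byte char #5 = F4 87 97 AC.
Offset 16: leading byte 0xF1 = 11110001 → 4-byte char #6 = F1 AF 94 85.
Leading byte 0xF1 = 11110001 matches 11110xxx → 4-byte sequence.
Byte 1: 0xF1 = 11110001, payload 001 (3 bits).
Byte 2: 0xAF = 10101111 (10xxxxxx ✓), payload 101111.
Byte 3: 0x94 = 10010100 (10xxxxxx ✓), payload 010100.
Byte 4: 0x85 = 10000101 (10xxxxxx ✓), payload 000101.
Concatenate: 001101111010100000101 = 0x6F505 (21 bits → U+6F505).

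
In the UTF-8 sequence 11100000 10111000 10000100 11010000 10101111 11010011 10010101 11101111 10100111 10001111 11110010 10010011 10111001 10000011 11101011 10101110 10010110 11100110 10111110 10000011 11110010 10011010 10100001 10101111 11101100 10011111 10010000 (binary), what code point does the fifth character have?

U+93E43

Offset 0: leading byte 0xE0 = 11100000 → 3-byte char #1 = E0 B8 84.
Offset 3: leading byte 0xD0 = 11010000 → 2-byte char #2 = D0 AF.
Offset 5: leading byte 0xD3 = 11010011 → 2-byte char #3 = D3 95.
Offset 7: leading byte 0xEF = 11101111 → 3-byte char #4 = EF A7 8F.
Offset 10: leading byte 0xF2 = 11110010 → 4-byte char #5 = F2 93 B9 83.
Leading byte 0xF2 = 11110010 matches 11110xxx → 4-byte sequence.
Byte 1: 0xF2 = 11110010, payload 010 (3 bits).
Byte 2: 0x93 = 10010011 (10xxxxxx ✓), payload 010011.
Byte 3: 0xB9 = 10111001 (10xxxxxx ✓), payload 111001.
Byte 4: 0x83 = 10000011 (10xxxxxx ✓), payload 000011.
Concatenate: 010010011111001000011 = 0x93E43 (21 bits → U+93E43).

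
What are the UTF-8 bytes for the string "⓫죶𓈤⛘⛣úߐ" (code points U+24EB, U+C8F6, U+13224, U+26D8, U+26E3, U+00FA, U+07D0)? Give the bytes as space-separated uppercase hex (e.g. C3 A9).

U+24EB: 3-byte form → E2 93 AB.
U+C8F6: 3-byte form → EC A3 B6.
U+13224: 4-byte form → F0 93 88 A4.
U+26D8: 3-byte form → E2 9B 98.
U+26E3: 3-byte form → E2 9B A3.
U+00FA: 2-byte form → C3 BA.
U+07D0: 2-byte form → DF 90.
Concatenated (20 bytes): E2 93 AB EC A3 B6 F0 93 88 A4 E2 9B 98 E2 9B A3 C3 BA DF 90.

E2 93 AB EC A3 B6 F0 93 88 A4 E2 9B 98 E2 9B A3 C3 BA DF 90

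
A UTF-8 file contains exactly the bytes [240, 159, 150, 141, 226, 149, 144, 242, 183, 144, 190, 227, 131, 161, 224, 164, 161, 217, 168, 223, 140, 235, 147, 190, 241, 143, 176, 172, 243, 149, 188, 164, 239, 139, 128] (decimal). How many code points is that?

Byte at offset 0: 0xF0 = 11110000 → 4-byte char (#1). Advance 4.
Byte at offset 4: 0xE2 = 11100010 → 3-byte char (#2). Advance 3.
Byte at offset 7: 0xF2 = 11110010 → 4-byte char (#3). Advance 4.
Byte at offset 11: 0xE3 = 11100011 → 3-byte char (#4). Advance 3.
Byte at offset 14: 0xE0 = 11100000 → 3-byte char (#5). Advance 3.
Byte at offset 17: 0xD9 = 11011001 → 2-byte char (#6). Advance 2.
Byte at offset 19: 0xDF = 11011111 → 2-byte char (#7). Advance 2.
Byte at offset 21: 0xEB = 11101011 → 3-byte char (#8). Advance 3.
Byte at offset 24: 0xF1 = 11110001 → 4-byte char (#9). Advance 4.
Byte at offset 28: 0xF3 = 11110011 → 4-byte char (#10). Advance 4.
Byte at offset 32: 0xEF = 11101111 → 3-byte char (#11). Advance 3.
Reached end at offset 35 after 11 code points.

11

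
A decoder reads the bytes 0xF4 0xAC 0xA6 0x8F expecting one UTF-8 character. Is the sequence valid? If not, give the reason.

invalid (encodes a value above U+10FFFF)

Leading byte 0xF4 = 11110100 → 4-byte form.
Payload = 0x12C98F, which exceeds U+10FFFF, the maximum Unicode code point. (Leading bytes F5–FF, or F4 followed by ≥ 0x90, are invalid.)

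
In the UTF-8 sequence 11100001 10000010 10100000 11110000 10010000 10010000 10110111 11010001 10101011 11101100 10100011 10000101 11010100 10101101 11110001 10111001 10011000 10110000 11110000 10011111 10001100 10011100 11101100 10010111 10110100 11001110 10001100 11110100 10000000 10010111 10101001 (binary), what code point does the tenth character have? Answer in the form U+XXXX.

U+1005E9

Offset 0: leading byte 0xE1 = 11100001 → 3-byte char #1 = E1 82 A0.
Offset 3: leading byte 0xF0 = 11110000 → 4-byte char #2 = F0 90 90 B7.
Offset 7: leading byte 0xD1 = 11010001 → 2-byte char #3 = D1 AB.
Offset 9: leading byte 0xEC = 11101100 → 3-byte char #4 = EC A3 85.
Offset 12: leading byte 0xD4 = 11010100 → 2-byte char #5 = D4 AD.
Offset 14: leading byte 0xF1 = 11110001 → 4-byte char #6 = F1 B9 98 B0.
Offset 18: leading byte 0xF0 = 11110000 → 4-byte char #7 = F0 9F 8C 9C.
Offset 22: leading byte 0xEC = 11101100 → 3-byte char #8 = EC 97 B4.
Offset 25: leading byte 0xCE = 11001110 → 2-byte char #9 = CE 8C.
Offset 27: leading byte 0xF4 = 11110100 → 4-byte char #10 = F4 80 97 A9.
Leading byte 0xF4 = 11110100 matches 11110xxx → 4-byte sequence.
Byte 1: 0xF4 = 11110100, payload 100 (3 bits).
Byte 2: 0x80 = 10000000 (10xxxxxx ✓), payload 000000.
Byte 3: 0x97 = 10010111 (10xxxxxx ✓), payload 010111.
Byte 4: 0xA9 = 10101001 (10xxxxxx ✓), payload 101001.
Concatenate: 100000000010111101001 = 0x1005E9 (21 bits → U+1005E9).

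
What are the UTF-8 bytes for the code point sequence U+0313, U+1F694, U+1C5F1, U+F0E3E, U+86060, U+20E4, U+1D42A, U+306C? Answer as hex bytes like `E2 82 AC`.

CC 93 F0 9F 9A 94 F0 9C 97 B1 F3 B0 B8 BE F2 86 81 A0 E2 83 A4 F0 9D 90 AA E3 81 AC

U+0313: 2-byte form → CC 93.
U+1F694: 4-byte form → F0 9F 9A 94.
U+1C5F1: 4-byte form → F0 9C 97 B1.
U+F0E3E: 4-byte form → F3 B0 B8 BE.
U+86060: 4-byte form → F2 86 81 A0.
U+20E4: 3-byte form → E2 83 A4.
U+1D42A: 4-byte form → F0 9D 90 AA.
U+306C: 3-byte form → E3 81 AC.
Concatenated (28 bytes): CC 93 F0 9F 9A 94 F0 9C 97 B1 F3 B0 B8 BE F2 86 81 A0 E2 83 A4 F0 9D 90 AA E3 81 AC.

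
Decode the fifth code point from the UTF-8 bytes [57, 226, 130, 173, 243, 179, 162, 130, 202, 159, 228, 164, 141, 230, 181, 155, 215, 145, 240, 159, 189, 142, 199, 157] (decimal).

U+490D

Offset 0: leading byte 0x39 = 00111001 → 1-byte char #1 = 39.
Offset 1: leading byte 0xE2 = 11100010 → 3-byte char #2 = E2 82 AD.
Offset 4: leading byte 0xF3 = 11110011 → 4-byte char #3 = F3 B3 A2 82.
Offset 8: leading byte 0xCA = 11001010 → 2-byte char #4 = CA 9F.
Offset 10: leading byte 0xE4 = 11100100 → 3-byte char #5 = E4 A4 8D.
Leading byte 0xE4 = 11100100 matches 1110xxxx → 3-byte sequence.
Byte 1: 0xE4 = 11100100, payload 0100 (4 bits).
Byte 2: 0xA4 = 10100100 (10xxxxxx ✓), payload 100100.
Byte 3: 0x8D = 10001101 (10xxxxxx ✓), payload 001101.
Concatenate: 0100100100001101 = 0x490D (16 bits → U+490D).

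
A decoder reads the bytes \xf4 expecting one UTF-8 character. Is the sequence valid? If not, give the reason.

invalid (sequence truncated)

Leading byte 0xF4 = 11110100 → 4-byte form, but only 1 byte is present.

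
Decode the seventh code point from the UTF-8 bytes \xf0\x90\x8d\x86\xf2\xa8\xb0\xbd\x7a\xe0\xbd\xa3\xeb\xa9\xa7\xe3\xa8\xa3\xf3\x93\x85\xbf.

Offset 0: leading byte 0xF0 = 11110000 → 4-byte char #1 = F0 90 8D 86.
Offset 4: leading byte 0xF2 = 11110010 → 4-byte char #2 = F2 A8 B0 BD.
Offset 8: leading byte 0x7A = 01111010 → 1-byte char #3 = 7A.
Offset 9: leading byte 0xE0 = 11100000 → 3-byte char #4 = E0 BD A3.
Offset 12: leading byte 0xEB = 11101011 → 3-byte char #5 = EB A9 A7.
Offset 15: leading byte 0xE3 = 11100011 → 3-byte char #6 = E3 A8 A3.
Offset 18: leading byte 0xF3 = 11110011 → 4-byte char #7 = F3 93 85 BF.
Leading byte 0xF3 = 11110011 matches 11110xxx → 4-byte sequence.
Byte 1: 0xF3 = 11110011, payload 011 (3 bits).
Byte 2: 0x93 = 10010011 (10xxxxxx ✓), payload 010011.
Byte 3: 0x85 = 10000101 (10xxxxxx ✓), payload 000101.
Byte 4: 0xBF = 10111111 (10xxxxxx ✓), payload 111111.
Concatenate: 011010011000101111111 = 0xD317F (21 bits → U+D317F).

U+D317F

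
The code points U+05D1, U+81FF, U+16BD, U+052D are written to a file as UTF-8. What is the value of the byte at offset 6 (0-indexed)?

0x9A

U+05D1 → 2-byte form D7 91 at offsets 0–1.
U+81FF → 3-byte form E8 87 BF at offsets 2–4.
U+16BD → 3-byte form E1 9A BD at offsets 5–7.
Offset 6 falls in char 3's range; it's byte 2 of E1 9A BD = 0x9A.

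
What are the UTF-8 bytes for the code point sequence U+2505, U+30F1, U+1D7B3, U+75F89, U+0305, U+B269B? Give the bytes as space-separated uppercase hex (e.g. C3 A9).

E2 94 85 E3 83 B1 F0 9D 9E B3 F1 B5 BE 89 CC 85 F2 B2 9A 9B

U+2505: 3-byte form → E2 94 85.
U+30F1: 3-byte form → E3 83 B1.
U+1D7B3: 4-byte form → F0 9D 9E B3.
U+75F89: 4-byte form → F1 B5 BE 89.
U+0305: 2-byte form → CC 85.
U+B269B: 4-byte form → F2 B2 9A 9B.
Concatenated (20 bytes): E2 94 85 E3 83 B1 F0 9D 9E B3 F1 B5 BE 89 CC 85 F2 B2 9A 9B.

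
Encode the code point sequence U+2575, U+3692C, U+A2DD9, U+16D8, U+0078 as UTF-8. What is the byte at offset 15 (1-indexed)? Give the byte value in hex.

0x78

1-indexed offset 15 is 0-indexed offset 14.
U+2575 → 3-byte form E2 95 B5 at offsets 0–2.
U+3692C → 4-byte form F0 B6 A4 AC at offsets 3–6.
U+A2DD9 → 4-byte form F2 A2 B7 99 at offsets 7–10.
U+16D8 → 3-byte form E1 9B 98 at offsets 11–13.
U+0078 → 1-byte form 78 at offsets 14–14.
Offset 14 falls in char 5's range; it's byte 1 of 78 = 0x78.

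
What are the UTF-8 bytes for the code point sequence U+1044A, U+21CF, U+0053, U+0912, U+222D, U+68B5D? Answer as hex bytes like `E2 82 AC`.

F0 90 91 8A E2 87 8F 53 E0 A4 92 E2 88 AD F1 A8 AD 9D

U+1044A: 4-byte form → F0 90 91 8A.
U+21CF: 3-byte form → E2 87 8F.
U+0053: 1-byte form → 53.
U+0912: 3-byte form → E0 A4 92.
U+222D: 3-byte form → E2 88 AD.
U+68B5D: 4-byte form → F1 A8 AD 9D.
Concatenated (18 bytes): F0 90 91 8A E2 87 8F 53 E0 A4 92 E2 88 AD F1 A8 AD 9D.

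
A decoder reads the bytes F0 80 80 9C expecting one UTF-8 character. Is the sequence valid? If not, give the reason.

Leading byte 0xF0 = 11110000 → 4-byte form.
Continuation bytes all match 10xxxxxx. Payload decodes to 0x1C.
But 0x1C < 0x10000, the minimum for a 4-byte sequence — this is an overlong encoding.

invalid (overlong encoding)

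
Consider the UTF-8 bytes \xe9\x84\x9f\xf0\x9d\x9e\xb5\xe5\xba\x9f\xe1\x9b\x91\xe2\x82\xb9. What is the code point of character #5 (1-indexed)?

Offset 0: leading byte 0xE9 = 11101001 → 3-byte char #1 = E9 84 9F.
Offset 3: leading byte 0xF0 = 11110000 → 4-byte char #2 = F0 9D 9E B5.
Offset 7: leading byte 0xE5 = 11100101 → 3-byte char #3 = E5 BA 9F.
Offset 10: leading byte 0xE1 = 11100001 → 3-byte char #4 = E1 9B 91.
Offset 13: leading byte 0xE2 = 11100010 → 3-byte char #5 = E2 82 B9.
Leading byte 0xE2 = 11100010 matches 1110xxxx → 3-byte sequence.
Byte 1: 0xE2 = 11100010, payload 0010 (4 bits).
Byte 2: 0x82 = 10000010 (10xxxxxx ✓), payload 000010.
Byte 3: 0xB9 = 10111001 (10xxxxxx ✓), payload 111001.
Concatenate: 0010000010111001 = 0x20B9 (16 bits → U+20B9).

U+20B9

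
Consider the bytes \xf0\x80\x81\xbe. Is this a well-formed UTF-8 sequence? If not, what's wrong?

Leading byte 0xF0 = 11110000 → 4-byte form.
Continuation bytes all match 10xxxxxx. Payload decodes to 0x7E.
But 0x7E < 0x10000, the minimum for a 4-byte sequence — this is an overlong encoding.

invalid (overlong encoding)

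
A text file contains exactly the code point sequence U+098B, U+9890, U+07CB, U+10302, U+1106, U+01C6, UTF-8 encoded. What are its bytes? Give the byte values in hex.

U+098B: 3-byte form → E0 A6 8B.
U+9890: 3-byte form → E9 A2 90.
U+07CB: 2-byte form → DF 8B.
U+10302: 4-byte form → F0 90 8C 82.
U+1106: 3-byte form → E1 84 86.
U+01C6: 2-byte form → C7 86.
Concatenated (17 bytes): E0 A6 8B E9 A2 90 DF 8B F0 90 8C 82 E1 84 86 C7 86.

E0 A6 8B E9 A2 90 DF 8B F0 90 8C 82 E1 84 86 C7 86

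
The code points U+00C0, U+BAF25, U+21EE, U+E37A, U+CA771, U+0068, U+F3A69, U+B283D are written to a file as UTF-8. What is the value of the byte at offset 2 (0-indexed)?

U+00C0 → 2-byte form C3 80 at offsets 0–1.
U+BAF25 → 4-byte form F2 BA BC A5 at offsets 2–5.
Offset 2 falls in char 2's range; it's byte 1 of F2 BA BC A5 = 0xF2.

0xF2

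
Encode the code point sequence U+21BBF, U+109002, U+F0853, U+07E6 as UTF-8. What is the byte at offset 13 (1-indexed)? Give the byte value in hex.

0xDF

1-indexed offset 13 is 0-indexed offset 12.
U+21BBF → 4-byte form F0 A1 AE BF at offsets 0–3.
U+109002 → 4-byte form F4 89 80 82 at offsets 4–7.
U+F0853 → 4-byte form F3 B0 A1 93 at offsets 8–11.
U+07E6 → 2-byte form DF A6 at offsets 12–13.
Offset 12 falls in char 4's range; it's byte 1 of DF A6 = 0xDF.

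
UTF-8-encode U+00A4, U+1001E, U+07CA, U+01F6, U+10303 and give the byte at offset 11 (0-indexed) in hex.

U+00A4 → 2-byte form C2 A4 at offsets 0–1.
U+1001E → 4-byte form F0 90 80 9E at offsets 2–5.
U+07CA → 2-byte form DF 8A at offsets 6–7.
U+01F6 → 2-byte form C7 B6 at offsets 8–9.
U+10303 → 4-byte form F0 90 8C 83 at offsets 10–13.
Offset 11 falls in char 5's range; it's byte 2 of F0 90 8C 83 = 0x90.

0x90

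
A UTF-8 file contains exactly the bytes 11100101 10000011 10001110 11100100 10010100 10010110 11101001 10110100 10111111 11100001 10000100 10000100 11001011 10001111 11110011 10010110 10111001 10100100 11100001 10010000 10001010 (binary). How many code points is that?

Byte at offset 0: 0xE5 = 11100101 → 3-byte char (#1). Advance 3.
Byte at offset 3: 0xE4 = 11100100 → 3-byte char (#2). Advance 3.
Byte at offset 6: 0xE9 = 11101001 → 3-byte char (#3). Advance 3.
Byte at offset 9: 0xE1 = 11100001 → 3-byte char (#4). Advance 3.
Byte at offset 12: 0xCB = 11001011 → 2-byte char (#5). Advance 2.
Byte at offset 14: 0xF3 = 11110011 → 4-byte char (#6). Advance 4.
Byte at offset 18: 0xE1 = 11100001 → 3-byte char (#7). Advance 3.
Reached end at offset 21 after 7 code points.

7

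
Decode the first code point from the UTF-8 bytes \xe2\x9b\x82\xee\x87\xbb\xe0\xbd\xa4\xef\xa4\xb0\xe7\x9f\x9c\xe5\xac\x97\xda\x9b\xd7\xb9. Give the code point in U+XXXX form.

Offset 0: leading byte 0xE2 = 11100010 → 3-byte char #1 = E2 9B 82.
Leading byte 0xE2 = 11100010 matches 1110xxxx → 3-byte sequence.
Byte 1: 0xE2 = 11100010, payload 0010 (4 bits).
Byte 2: 0x9B = 10011011 (10xxxxxx ✓), payload 011011.
Byte 3: 0x82 = 10000010 (10xxxxxx ✓), payload 000010.
Concatenate: 0010011011000010 = 0x26C2 (16 bits → U+26C2).

U+26C2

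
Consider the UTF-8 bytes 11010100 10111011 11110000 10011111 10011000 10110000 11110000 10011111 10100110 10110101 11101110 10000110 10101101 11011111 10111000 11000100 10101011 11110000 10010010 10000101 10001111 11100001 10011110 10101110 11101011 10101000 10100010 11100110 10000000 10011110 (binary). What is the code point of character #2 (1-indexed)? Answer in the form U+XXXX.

Offset 0: leading byte 0xD4 = 11010100 → 2-byte char #1 = D4 BB.
Offset 2: leading byte 0xF0 = 11110000 → 4-byte char #2 = F0 9F 98 B0.
Leading byte 0xF0 = 11110000 matches 11110xxx → 4-byte sequence.
Byte 1: 0xF0 = 11110000, payload 000 (3 bits).
Byte 2: 0x9F = 10011111 (10xxxxxx ✓), payload 011111.
Byte 3: 0x98 = 10011000 (10xxxxxx ✓), payload 011000.
Byte 4: 0xB0 = 10110000 (10xxxxxx ✓), payload 110000.
Concatenate: 000011111011000110000 = 0x1F630 (21 bits → U+1F630).

U+1F630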